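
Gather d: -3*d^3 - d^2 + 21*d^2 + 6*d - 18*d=-3*d^3 + 20*d^2 - 12*d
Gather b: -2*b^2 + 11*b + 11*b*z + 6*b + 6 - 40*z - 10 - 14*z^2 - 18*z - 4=-2*b^2 + b*(11*z + 17) - 14*z^2 - 58*z - 8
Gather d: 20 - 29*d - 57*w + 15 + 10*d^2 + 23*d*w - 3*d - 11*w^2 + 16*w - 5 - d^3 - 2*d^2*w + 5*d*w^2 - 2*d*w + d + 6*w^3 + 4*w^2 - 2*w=-d^3 + d^2*(10 - 2*w) + d*(5*w^2 + 21*w - 31) + 6*w^3 - 7*w^2 - 43*w + 30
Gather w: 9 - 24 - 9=-24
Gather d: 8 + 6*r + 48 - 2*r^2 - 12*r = -2*r^2 - 6*r + 56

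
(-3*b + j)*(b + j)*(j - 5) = -3*b^2*j + 15*b^2 - 2*b*j^2 + 10*b*j + j^3 - 5*j^2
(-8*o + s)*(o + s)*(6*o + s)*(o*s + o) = -48*o^4*s - 48*o^4 - 50*o^3*s^2 - 50*o^3*s - o^2*s^3 - o^2*s^2 + o*s^4 + o*s^3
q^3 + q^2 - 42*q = q*(q - 6)*(q + 7)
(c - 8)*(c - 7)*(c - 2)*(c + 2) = c^4 - 15*c^3 + 52*c^2 + 60*c - 224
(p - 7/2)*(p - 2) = p^2 - 11*p/2 + 7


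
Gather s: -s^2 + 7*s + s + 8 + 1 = -s^2 + 8*s + 9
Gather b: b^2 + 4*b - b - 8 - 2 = b^2 + 3*b - 10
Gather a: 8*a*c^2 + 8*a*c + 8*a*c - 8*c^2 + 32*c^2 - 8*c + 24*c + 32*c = a*(8*c^2 + 16*c) + 24*c^2 + 48*c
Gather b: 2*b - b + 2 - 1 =b + 1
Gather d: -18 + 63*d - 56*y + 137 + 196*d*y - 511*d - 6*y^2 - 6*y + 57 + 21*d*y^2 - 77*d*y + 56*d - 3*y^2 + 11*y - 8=d*(21*y^2 + 119*y - 392) - 9*y^2 - 51*y + 168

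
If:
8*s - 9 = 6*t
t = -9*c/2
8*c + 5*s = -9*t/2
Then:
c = 45/233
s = 441/932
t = -405/466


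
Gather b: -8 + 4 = -4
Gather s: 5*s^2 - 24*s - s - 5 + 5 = 5*s^2 - 25*s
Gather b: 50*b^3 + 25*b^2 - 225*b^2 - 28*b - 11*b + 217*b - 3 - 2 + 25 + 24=50*b^3 - 200*b^2 + 178*b + 44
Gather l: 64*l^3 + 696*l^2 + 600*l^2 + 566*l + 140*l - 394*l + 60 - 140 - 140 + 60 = 64*l^3 + 1296*l^2 + 312*l - 160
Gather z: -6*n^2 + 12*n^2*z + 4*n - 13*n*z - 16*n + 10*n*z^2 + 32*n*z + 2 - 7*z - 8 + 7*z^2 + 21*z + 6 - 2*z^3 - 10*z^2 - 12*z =-6*n^2 - 12*n - 2*z^3 + z^2*(10*n - 3) + z*(12*n^2 + 19*n + 2)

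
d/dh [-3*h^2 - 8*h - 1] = -6*h - 8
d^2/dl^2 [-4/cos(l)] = 4/cos(l) - 8/cos(l)^3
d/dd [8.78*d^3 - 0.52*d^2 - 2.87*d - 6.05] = 26.34*d^2 - 1.04*d - 2.87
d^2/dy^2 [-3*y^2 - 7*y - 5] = -6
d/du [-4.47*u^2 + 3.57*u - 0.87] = 3.57 - 8.94*u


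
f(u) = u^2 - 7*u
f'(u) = 2*u - 7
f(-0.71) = 5.47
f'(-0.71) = -8.42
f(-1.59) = 13.66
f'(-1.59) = -10.18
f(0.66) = -4.18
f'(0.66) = -5.68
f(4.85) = -10.43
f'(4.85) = 2.70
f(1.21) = -7.01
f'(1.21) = -4.58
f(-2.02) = 18.22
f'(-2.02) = -11.04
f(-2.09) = 19.00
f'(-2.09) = -11.18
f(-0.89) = 7.02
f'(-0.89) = -8.78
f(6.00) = -6.00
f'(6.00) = 5.00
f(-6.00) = 78.00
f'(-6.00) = -19.00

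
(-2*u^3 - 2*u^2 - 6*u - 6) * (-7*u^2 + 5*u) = 14*u^5 + 4*u^4 + 32*u^3 + 12*u^2 - 30*u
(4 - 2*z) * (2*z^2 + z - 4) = -4*z^3 + 6*z^2 + 12*z - 16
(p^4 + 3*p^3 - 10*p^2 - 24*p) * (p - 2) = p^5 + p^4 - 16*p^3 - 4*p^2 + 48*p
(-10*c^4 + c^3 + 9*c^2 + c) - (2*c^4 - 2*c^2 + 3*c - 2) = -12*c^4 + c^3 + 11*c^2 - 2*c + 2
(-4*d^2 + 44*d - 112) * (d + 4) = -4*d^3 + 28*d^2 + 64*d - 448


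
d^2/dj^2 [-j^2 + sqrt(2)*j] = -2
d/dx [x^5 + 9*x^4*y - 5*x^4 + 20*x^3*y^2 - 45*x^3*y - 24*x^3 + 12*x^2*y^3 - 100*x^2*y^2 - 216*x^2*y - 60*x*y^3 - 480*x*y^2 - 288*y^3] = 5*x^4 + 36*x^3*y - 20*x^3 + 60*x^2*y^2 - 135*x^2*y - 72*x^2 + 24*x*y^3 - 200*x*y^2 - 432*x*y - 60*y^3 - 480*y^2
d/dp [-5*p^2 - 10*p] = -10*p - 10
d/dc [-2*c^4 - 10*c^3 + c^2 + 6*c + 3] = -8*c^3 - 30*c^2 + 2*c + 6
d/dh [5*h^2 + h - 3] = 10*h + 1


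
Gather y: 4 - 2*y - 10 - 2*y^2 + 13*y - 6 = -2*y^2 + 11*y - 12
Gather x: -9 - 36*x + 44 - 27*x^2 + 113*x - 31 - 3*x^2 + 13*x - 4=-30*x^2 + 90*x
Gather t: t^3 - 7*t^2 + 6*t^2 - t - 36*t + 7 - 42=t^3 - t^2 - 37*t - 35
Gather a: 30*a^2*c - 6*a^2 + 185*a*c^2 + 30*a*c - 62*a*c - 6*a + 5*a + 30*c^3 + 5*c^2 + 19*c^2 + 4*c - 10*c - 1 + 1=a^2*(30*c - 6) + a*(185*c^2 - 32*c - 1) + 30*c^3 + 24*c^2 - 6*c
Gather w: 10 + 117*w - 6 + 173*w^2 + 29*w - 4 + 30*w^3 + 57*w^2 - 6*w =30*w^3 + 230*w^2 + 140*w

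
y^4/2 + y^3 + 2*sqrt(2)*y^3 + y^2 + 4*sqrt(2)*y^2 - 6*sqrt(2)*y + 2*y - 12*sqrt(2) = (y/2 + sqrt(2))*(y + 2)*(y - sqrt(2))*(y + 3*sqrt(2))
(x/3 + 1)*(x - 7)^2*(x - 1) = x^4/3 - 4*x^3 + 6*x^2 + 140*x/3 - 49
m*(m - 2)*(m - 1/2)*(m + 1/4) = m^4 - 9*m^3/4 + 3*m^2/8 + m/4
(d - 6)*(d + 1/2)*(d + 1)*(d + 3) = d^4 - 3*d^3/2 - 22*d^2 - 57*d/2 - 9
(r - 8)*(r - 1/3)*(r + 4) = r^3 - 13*r^2/3 - 92*r/3 + 32/3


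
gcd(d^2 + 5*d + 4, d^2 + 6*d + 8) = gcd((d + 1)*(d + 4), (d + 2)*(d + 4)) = d + 4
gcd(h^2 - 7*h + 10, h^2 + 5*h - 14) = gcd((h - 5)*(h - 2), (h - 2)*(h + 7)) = h - 2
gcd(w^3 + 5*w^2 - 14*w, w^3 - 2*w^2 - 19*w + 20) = 1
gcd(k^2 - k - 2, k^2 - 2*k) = k - 2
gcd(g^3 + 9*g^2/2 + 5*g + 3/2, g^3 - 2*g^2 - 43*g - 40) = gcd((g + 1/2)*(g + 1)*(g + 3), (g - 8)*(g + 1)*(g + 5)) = g + 1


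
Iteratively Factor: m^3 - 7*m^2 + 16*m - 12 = (m - 2)*(m^2 - 5*m + 6) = (m - 2)^2*(m - 3)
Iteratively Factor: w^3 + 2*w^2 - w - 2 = (w + 2)*(w^2 - 1) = (w + 1)*(w + 2)*(w - 1)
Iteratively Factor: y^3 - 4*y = (y + 2)*(y^2 - 2*y) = y*(y + 2)*(y - 2)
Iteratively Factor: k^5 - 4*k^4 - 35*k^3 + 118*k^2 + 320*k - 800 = (k - 5)*(k^4 + k^3 - 30*k^2 - 32*k + 160) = (k - 5)*(k + 4)*(k^3 - 3*k^2 - 18*k + 40) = (k - 5)*(k - 2)*(k + 4)*(k^2 - k - 20) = (k - 5)*(k - 2)*(k + 4)^2*(k - 5)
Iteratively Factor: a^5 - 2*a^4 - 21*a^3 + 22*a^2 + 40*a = (a - 2)*(a^4 - 21*a^2 - 20*a) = (a - 2)*(a + 1)*(a^3 - a^2 - 20*a) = a*(a - 2)*(a + 1)*(a^2 - a - 20) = a*(a - 2)*(a + 1)*(a + 4)*(a - 5)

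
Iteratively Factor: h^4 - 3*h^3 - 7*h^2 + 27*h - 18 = (h + 3)*(h^3 - 6*h^2 + 11*h - 6) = (h - 2)*(h + 3)*(h^2 - 4*h + 3) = (h - 2)*(h - 1)*(h + 3)*(h - 3)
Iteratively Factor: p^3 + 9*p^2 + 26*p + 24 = (p + 3)*(p^2 + 6*p + 8) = (p + 3)*(p + 4)*(p + 2)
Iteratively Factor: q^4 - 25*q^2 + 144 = (q + 3)*(q^3 - 3*q^2 - 16*q + 48) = (q - 4)*(q + 3)*(q^2 + q - 12) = (q - 4)*(q + 3)*(q + 4)*(q - 3)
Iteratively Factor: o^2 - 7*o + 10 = (o - 5)*(o - 2)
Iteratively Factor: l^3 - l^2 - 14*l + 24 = (l + 4)*(l^2 - 5*l + 6) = (l - 3)*(l + 4)*(l - 2)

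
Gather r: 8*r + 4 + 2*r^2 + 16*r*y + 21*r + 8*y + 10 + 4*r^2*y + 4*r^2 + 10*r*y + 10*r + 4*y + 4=r^2*(4*y + 6) + r*(26*y + 39) + 12*y + 18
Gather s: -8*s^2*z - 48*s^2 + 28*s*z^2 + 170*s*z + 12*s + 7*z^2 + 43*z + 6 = s^2*(-8*z - 48) + s*(28*z^2 + 170*z + 12) + 7*z^2 + 43*z + 6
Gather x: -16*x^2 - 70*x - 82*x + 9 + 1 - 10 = -16*x^2 - 152*x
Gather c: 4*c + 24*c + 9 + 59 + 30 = 28*c + 98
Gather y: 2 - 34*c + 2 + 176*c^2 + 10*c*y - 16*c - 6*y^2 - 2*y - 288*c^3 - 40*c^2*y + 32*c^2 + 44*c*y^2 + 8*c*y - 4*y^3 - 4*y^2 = -288*c^3 + 208*c^2 - 50*c - 4*y^3 + y^2*(44*c - 10) + y*(-40*c^2 + 18*c - 2) + 4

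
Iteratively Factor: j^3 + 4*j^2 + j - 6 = (j + 2)*(j^2 + 2*j - 3) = (j + 2)*(j + 3)*(j - 1)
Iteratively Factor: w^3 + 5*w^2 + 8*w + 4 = (w + 2)*(w^2 + 3*w + 2) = (w + 1)*(w + 2)*(w + 2)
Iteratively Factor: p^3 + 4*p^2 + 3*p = (p + 1)*(p^2 + 3*p) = p*(p + 1)*(p + 3)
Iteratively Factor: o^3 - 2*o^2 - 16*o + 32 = (o - 4)*(o^2 + 2*o - 8) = (o - 4)*(o - 2)*(o + 4)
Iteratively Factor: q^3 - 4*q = (q - 2)*(q^2 + 2*q) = q*(q - 2)*(q + 2)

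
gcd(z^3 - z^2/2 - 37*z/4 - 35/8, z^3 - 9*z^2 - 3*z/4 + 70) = z^2 - z - 35/4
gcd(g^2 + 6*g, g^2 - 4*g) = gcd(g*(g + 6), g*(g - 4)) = g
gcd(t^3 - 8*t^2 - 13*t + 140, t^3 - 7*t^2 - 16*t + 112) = t^2 - 3*t - 28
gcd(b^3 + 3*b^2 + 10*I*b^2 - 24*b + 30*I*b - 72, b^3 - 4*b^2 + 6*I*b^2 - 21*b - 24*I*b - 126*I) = b^2 + b*(3 + 6*I) + 18*I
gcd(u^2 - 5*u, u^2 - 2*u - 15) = u - 5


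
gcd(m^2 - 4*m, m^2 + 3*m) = m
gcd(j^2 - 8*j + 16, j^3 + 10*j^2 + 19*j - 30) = 1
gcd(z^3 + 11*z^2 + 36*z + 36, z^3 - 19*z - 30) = z^2 + 5*z + 6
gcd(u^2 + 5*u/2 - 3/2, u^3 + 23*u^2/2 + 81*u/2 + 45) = u + 3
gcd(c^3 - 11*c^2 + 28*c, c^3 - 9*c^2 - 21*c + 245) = c - 7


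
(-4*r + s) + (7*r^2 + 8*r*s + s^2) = 7*r^2 + 8*r*s - 4*r + s^2 + s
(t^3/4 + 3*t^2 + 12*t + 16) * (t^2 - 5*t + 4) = t^5/4 + 7*t^4/4 - 2*t^3 - 32*t^2 - 32*t + 64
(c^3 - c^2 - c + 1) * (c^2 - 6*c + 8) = c^5 - 7*c^4 + 13*c^3 - c^2 - 14*c + 8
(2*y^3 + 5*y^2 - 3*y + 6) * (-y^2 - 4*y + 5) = -2*y^5 - 13*y^4 - 7*y^3 + 31*y^2 - 39*y + 30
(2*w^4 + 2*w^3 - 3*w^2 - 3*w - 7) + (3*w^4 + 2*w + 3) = 5*w^4 + 2*w^3 - 3*w^2 - w - 4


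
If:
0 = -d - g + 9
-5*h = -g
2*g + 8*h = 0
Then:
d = 9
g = 0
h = 0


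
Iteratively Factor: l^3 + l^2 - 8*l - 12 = (l + 2)*(l^2 - l - 6) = (l + 2)^2*(l - 3)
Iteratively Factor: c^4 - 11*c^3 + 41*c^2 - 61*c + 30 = (c - 2)*(c^3 - 9*c^2 + 23*c - 15) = (c - 5)*(c - 2)*(c^2 - 4*c + 3) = (c - 5)*(c - 2)*(c - 1)*(c - 3)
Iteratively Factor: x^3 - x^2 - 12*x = (x)*(x^2 - x - 12) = x*(x + 3)*(x - 4)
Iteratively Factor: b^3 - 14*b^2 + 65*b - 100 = (b - 5)*(b^2 - 9*b + 20) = (b - 5)^2*(b - 4)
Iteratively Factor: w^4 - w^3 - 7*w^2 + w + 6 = (w - 1)*(w^3 - 7*w - 6) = (w - 3)*(w - 1)*(w^2 + 3*w + 2) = (w - 3)*(w - 1)*(w + 2)*(w + 1)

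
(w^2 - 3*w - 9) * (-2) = -2*w^2 + 6*w + 18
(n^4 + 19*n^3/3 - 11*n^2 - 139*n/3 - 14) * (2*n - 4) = 2*n^5 + 26*n^4/3 - 142*n^3/3 - 146*n^2/3 + 472*n/3 + 56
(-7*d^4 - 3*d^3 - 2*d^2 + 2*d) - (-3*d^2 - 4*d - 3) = -7*d^4 - 3*d^3 + d^2 + 6*d + 3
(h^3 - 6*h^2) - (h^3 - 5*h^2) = -h^2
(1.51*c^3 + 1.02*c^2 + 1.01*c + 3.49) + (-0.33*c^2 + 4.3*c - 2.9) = 1.51*c^3 + 0.69*c^2 + 5.31*c + 0.59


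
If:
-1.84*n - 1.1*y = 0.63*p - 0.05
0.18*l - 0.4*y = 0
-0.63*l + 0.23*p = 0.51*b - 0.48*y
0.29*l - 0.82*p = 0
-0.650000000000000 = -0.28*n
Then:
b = 3.84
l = -5.88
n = 2.32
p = -2.08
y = -2.65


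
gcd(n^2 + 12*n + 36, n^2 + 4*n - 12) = n + 6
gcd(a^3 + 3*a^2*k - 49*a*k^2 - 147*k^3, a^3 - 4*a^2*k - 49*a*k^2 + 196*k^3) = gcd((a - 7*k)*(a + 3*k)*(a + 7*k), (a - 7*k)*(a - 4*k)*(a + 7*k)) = a^2 - 49*k^2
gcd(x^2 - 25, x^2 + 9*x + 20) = x + 5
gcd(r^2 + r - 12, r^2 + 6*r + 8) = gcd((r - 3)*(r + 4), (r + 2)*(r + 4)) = r + 4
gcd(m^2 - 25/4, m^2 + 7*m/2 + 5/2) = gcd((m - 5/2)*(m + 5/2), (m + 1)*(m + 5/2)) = m + 5/2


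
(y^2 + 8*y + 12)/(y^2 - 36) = (y + 2)/(y - 6)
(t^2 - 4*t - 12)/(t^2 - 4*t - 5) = (-t^2 + 4*t + 12)/(-t^2 + 4*t + 5)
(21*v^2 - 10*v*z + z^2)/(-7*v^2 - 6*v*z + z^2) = (-3*v + z)/(v + z)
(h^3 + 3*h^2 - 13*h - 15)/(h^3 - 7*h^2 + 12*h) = (h^2 + 6*h + 5)/(h*(h - 4))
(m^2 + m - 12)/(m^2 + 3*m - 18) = (m + 4)/(m + 6)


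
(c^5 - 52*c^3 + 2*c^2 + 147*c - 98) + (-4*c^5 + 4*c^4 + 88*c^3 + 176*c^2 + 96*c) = -3*c^5 + 4*c^4 + 36*c^3 + 178*c^2 + 243*c - 98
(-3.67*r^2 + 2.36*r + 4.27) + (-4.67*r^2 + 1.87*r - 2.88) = -8.34*r^2 + 4.23*r + 1.39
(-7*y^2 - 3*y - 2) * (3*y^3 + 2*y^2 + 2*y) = -21*y^5 - 23*y^4 - 26*y^3 - 10*y^2 - 4*y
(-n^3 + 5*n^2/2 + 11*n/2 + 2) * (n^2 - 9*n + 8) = -n^5 + 23*n^4/2 - 25*n^3 - 55*n^2/2 + 26*n + 16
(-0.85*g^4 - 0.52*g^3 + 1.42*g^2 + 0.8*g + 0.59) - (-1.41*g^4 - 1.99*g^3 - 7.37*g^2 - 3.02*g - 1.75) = 0.56*g^4 + 1.47*g^3 + 8.79*g^2 + 3.82*g + 2.34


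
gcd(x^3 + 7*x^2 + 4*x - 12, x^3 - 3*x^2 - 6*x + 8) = x^2 + x - 2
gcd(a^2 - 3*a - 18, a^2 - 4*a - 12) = a - 6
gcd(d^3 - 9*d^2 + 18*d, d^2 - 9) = d - 3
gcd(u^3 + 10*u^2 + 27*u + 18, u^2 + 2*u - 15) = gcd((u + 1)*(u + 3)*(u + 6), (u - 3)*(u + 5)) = 1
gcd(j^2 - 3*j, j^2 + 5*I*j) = j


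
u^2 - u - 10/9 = (u - 5/3)*(u + 2/3)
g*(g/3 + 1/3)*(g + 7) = g^3/3 + 8*g^2/3 + 7*g/3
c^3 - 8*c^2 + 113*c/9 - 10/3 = (c - 6)*(c - 5/3)*(c - 1/3)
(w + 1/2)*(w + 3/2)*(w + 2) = w^3 + 4*w^2 + 19*w/4 + 3/2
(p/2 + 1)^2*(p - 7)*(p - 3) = p^4/4 - 3*p^3/2 - 15*p^2/4 + 11*p + 21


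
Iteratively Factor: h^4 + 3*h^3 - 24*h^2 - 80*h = (h - 5)*(h^3 + 8*h^2 + 16*h) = (h - 5)*(h + 4)*(h^2 + 4*h) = (h - 5)*(h + 4)^2*(h)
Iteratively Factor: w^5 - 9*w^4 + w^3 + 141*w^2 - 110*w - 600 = (w - 4)*(w^4 - 5*w^3 - 19*w^2 + 65*w + 150) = (w - 4)*(w + 2)*(w^3 - 7*w^2 - 5*w + 75) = (w - 5)*(w - 4)*(w + 2)*(w^2 - 2*w - 15) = (w - 5)^2*(w - 4)*(w + 2)*(w + 3)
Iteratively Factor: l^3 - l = (l - 1)*(l^2 + l) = l*(l - 1)*(l + 1)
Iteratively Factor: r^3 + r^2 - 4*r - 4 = (r - 2)*(r^2 + 3*r + 2) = (r - 2)*(r + 2)*(r + 1)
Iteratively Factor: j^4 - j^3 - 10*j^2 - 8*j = (j)*(j^3 - j^2 - 10*j - 8) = j*(j + 2)*(j^2 - 3*j - 4) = j*(j + 1)*(j + 2)*(j - 4)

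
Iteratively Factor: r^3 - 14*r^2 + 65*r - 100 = (r - 5)*(r^2 - 9*r + 20) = (r - 5)^2*(r - 4)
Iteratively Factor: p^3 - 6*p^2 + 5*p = (p - 1)*(p^2 - 5*p) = p*(p - 1)*(p - 5)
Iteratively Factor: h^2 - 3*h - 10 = (h - 5)*(h + 2)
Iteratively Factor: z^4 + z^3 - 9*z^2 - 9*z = (z + 3)*(z^3 - 2*z^2 - 3*z) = (z + 1)*(z + 3)*(z^2 - 3*z) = (z - 3)*(z + 1)*(z + 3)*(z)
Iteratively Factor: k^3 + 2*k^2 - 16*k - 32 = (k - 4)*(k^2 + 6*k + 8) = (k - 4)*(k + 4)*(k + 2)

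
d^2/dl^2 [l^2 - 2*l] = 2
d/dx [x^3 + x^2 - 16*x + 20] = 3*x^2 + 2*x - 16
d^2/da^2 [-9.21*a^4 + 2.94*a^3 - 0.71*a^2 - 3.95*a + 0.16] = -110.52*a^2 + 17.64*a - 1.42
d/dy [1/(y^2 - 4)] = -2*y/(y^2 - 4)^2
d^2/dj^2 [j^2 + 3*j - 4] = 2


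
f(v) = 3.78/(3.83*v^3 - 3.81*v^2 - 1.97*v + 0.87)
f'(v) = 3.78*(-11.49*v^2 + 7.62*v + 1.97)/(3.83*v^3 - 3.81*v^2 - 1.97*v + 0.87)^2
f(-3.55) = -0.02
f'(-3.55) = -0.01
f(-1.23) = -0.39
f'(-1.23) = -1.02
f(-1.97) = -0.10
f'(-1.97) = -0.14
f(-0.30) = 3.73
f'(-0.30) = -4.96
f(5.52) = 0.01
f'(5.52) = -0.00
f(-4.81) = -0.01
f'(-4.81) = -0.00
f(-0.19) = 3.50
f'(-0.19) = 0.35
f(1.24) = -29.37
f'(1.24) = -1426.22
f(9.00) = 0.00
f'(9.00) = -0.00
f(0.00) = 4.34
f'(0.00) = 9.84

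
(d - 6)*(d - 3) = d^2 - 9*d + 18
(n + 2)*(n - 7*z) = n^2 - 7*n*z + 2*n - 14*z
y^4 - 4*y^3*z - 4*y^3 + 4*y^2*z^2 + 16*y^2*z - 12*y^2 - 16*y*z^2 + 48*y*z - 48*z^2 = (y - 6)*(y + 2)*(y - 2*z)^2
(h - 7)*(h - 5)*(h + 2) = h^3 - 10*h^2 + 11*h + 70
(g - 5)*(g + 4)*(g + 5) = g^3 + 4*g^2 - 25*g - 100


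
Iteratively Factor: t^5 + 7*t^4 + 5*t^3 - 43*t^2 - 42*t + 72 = (t + 4)*(t^4 + 3*t^3 - 7*t^2 - 15*t + 18) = (t - 2)*(t + 4)*(t^3 + 5*t^2 + 3*t - 9) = (t - 2)*(t + 3)*(t + 4)*(t^2 + 2*t - 3) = (t - 2)*(t + 3)^2*(t + 4)*(t - 1)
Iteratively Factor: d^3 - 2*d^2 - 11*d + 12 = (d + 3)*(d^2 - 5*d + 4) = (d - 1)*(d + 3)*(d - 4)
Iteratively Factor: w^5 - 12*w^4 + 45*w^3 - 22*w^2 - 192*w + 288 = (w - 4)*(w^4 - 8*w^3 + 13*w^2 + 30*w - 72) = (w - 4)*(w + 2)*(w^3 - 10*w^2 + 33*w - 36) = (w - 4)^2*(w + 2)*(w^2 - 6*w + 9) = (w - 4)^2*(w - 3)*(w + 2)*(w - 3)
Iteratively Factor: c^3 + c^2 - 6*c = (c - 2)*(c^2 + 3*c) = (c - 2)*(c + 3)*(c)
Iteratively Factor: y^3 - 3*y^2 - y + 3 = (y - 1)*(y^2 - 2*y - 3) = (y - 3)*(y - 1)*(y + 1)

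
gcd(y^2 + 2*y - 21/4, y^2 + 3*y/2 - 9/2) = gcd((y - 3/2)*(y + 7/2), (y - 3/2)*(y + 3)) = y - 3/2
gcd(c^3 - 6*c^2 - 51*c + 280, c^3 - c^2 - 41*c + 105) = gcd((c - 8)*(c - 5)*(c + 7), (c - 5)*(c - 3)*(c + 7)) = c^2 + 2*c - 35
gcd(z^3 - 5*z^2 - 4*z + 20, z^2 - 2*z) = z - 2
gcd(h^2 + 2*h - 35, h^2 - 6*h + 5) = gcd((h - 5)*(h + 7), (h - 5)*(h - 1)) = h - 5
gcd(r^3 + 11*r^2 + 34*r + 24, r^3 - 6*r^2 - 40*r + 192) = r + 6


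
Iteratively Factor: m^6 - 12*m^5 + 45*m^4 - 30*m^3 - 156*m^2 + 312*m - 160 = (m + 2)*(m^5 - 14*m^4 + 73*m^3 - 176*m^2 + 196*m - 80) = (m - 1)*(m + 2)*(m^4 - 13*m^3 + 60*m^2 - 116*m + 80) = (m - 2)*(m - 1)*(m + 2)*(m^3 - 11*m^2 + 38*m - 40) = (m - 2)^2*(m - 1)*(m + 2)*(m^2 - 9*m + 20) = (m - 5)*(m - 2)^2*(m - 1)*(m + 2)*(m - 4)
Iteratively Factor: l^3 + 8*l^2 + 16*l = (l + 4)*(l^2 + 4*l) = (l + 4)^2*(l)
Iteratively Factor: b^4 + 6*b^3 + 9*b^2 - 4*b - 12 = (b - 1)*(b^3 + 7*b^2 + 16*b + 12) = (b - 1)*(b + 2)*(b^2 + 5*b + 6) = (b - 1)*(b + 2)*(b + 3)*(b + 2)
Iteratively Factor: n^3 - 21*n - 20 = (n - 5)*(n^2 + 5*n + 4) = (n - 5)*(n + 1)*(n + 4)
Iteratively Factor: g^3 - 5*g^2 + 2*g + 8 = (g + 1)*(g^2 - 6*g + 8) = (g - 4)*(g + 1)*(g - 2)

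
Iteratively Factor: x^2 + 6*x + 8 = (x + 2)*(x + 4)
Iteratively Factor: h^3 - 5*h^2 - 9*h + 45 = (h - 5)*(h^2 - 9) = (h - 5)*(h - 3)*(h + 3)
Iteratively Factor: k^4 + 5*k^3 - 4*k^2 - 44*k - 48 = (k + 2)*(k^3 + 3*k^2 - 10*k - 24) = (k - 3)*(k + 2)*(k^2 + 6*k + 8) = (k - 3)*(k + 2)^2*(k + 4)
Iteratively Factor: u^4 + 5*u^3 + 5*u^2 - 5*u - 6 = (u + 3)*(u^3 + 2*u^2 - u - 2) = (u + 2)*(u + 3)*(u^2 - 1) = (u - 1)*(u + 2)*(u + 3)*(u + 1)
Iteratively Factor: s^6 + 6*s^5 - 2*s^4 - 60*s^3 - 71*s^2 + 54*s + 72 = (s - 1)*(s^5 + 7*s^4 + 5*s^3 - 55*s^2 - 126*s - 72) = (s - 1)*(s + 3)*(s^4 + 4*s^3 - 7*s^2 - 34*s - 24) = (s - 3)*(s - 1)*(s + 3)*(s^3 + 7*s^2 + 14*s + 8) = (s - 3)*(s - 1)*(s + 2)*(s + 3)*(s^2 + 5*s + 4) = (s - 3)*(s - 1)*(s + 1)*(s + 2)*(s + 3)*(s + 4)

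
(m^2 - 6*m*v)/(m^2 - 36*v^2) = m/(m + 6*v)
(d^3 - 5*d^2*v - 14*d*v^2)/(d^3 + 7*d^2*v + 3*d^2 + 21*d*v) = (d^2 - 5*d*v - 14*v^2)/(d^2 + 7*d*v + 3*d + 21*v)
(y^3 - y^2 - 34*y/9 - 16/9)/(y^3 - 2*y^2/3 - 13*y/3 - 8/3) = (y + 2/3)/(y + 1)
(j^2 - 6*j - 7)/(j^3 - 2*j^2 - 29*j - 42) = (j + 1)/(j^2 + 5*j + 6)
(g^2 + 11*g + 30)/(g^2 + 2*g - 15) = (g + 6)/(g - 3)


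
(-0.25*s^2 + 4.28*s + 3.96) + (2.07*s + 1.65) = -0.25*s^2 + 6.35*s + 5.61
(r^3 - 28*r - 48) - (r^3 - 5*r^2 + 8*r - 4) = 5*r^2 - 36*r - 44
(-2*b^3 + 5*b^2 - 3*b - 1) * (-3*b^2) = 6*b^5 - 15*b^4 + 9*b^3 + 3*b^2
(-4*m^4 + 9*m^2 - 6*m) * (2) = -8*m^4 + 18*m^2 - 12*m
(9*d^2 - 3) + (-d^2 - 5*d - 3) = 8*d^2 - 5*d - 6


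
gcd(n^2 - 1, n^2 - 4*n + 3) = n - 1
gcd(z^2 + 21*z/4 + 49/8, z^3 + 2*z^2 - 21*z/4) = z + 7/2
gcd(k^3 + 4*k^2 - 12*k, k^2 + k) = k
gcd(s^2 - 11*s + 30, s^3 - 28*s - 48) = s - 6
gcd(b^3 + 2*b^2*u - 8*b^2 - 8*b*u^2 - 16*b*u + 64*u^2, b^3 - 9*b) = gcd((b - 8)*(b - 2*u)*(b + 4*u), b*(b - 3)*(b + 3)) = 1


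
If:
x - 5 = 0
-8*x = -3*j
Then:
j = 40/3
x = 5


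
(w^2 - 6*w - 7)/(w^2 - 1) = (w - 7)/(w - 1)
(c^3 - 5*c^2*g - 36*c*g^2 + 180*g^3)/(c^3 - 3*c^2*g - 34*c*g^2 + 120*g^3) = (c - 6*g)/(c - 4*g)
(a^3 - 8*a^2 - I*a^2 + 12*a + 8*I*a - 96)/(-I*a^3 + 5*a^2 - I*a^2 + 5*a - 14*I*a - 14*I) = (I*a^3 + a^2*(1 - 8*I) + a*(-8 + 12*I) - 96*I)/(a^3 + a^2*(1 + 5*I) + a*(14 + 5*I) + 14)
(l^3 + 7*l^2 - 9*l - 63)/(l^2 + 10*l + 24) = (l^3 + 7*l^2 - 9*l - 63)/(l^2 + 10*l + 24)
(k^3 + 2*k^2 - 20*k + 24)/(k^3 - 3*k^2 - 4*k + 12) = (k^2 + 4*k - 12)/(k^2 - k - 6)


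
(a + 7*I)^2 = a^2 + 14*I*a - 49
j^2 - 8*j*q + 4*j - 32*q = (j + 4)*(j - 8*q)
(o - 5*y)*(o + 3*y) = o^2 - 2*o*y - 15*y^2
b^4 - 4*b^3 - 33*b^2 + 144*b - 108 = (b - 6)*(b - 3)*(b - 1)*(b + 6)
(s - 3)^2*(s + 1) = s^3 - 5*s^2 + 3*s + 9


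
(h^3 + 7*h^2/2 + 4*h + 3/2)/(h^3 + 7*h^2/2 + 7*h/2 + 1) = (2*h^2 + 5*h + 3)/(2*h^2 + 5*h + 2)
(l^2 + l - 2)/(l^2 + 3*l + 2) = (l - 1)/(l + 1)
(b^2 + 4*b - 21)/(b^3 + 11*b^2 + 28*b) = (b - 3)/(b*(b + 4))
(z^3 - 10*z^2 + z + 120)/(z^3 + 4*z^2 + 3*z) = (z^2 - 13*z + 40)/(z*(z + 1))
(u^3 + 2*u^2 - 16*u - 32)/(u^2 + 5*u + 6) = (u^2 - 16)/(u + 3)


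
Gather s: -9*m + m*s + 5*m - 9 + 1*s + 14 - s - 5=m*s - 4*m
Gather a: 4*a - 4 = 4*a - 4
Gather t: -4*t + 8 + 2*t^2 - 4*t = 2*t^2 - 8*t + 8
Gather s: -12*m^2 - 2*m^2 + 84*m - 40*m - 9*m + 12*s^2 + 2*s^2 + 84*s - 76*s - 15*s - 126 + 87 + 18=-14*m^2 + 35*m + 14*s^2 - 7*s - 21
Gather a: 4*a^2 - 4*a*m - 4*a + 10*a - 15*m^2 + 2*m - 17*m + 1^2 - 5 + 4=4*a^2 + a*(6 - 4*m) - 15*m^2 - 15*m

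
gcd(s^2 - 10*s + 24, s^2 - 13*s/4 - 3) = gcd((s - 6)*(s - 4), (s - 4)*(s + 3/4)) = s - 4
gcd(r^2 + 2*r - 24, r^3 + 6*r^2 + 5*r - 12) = 1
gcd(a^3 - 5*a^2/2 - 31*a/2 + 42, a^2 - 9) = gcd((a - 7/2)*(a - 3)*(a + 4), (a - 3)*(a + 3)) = a - 3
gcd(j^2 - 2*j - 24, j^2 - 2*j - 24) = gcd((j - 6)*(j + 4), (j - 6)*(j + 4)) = j^2 - 2*j - 24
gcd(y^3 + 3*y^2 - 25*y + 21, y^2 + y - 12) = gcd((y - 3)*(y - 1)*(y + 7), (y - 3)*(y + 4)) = y - 3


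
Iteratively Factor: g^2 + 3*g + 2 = (g + 2)*(g + 1)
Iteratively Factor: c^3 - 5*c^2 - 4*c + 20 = (c - 5)*(c^2 - 4) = (c - 5)*(c - 2)*(c + 2)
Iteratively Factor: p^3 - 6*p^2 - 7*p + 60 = (p + 3)*(p^2 - 9*p + 20) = (p - 5)*(p + 3)*(p - 4)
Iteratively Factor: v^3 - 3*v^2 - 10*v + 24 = (v + 3)*(v^2 - 6*v + 8) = (v - 4)*(v + 3)*(v - 2)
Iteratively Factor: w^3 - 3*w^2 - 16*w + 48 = (w + 4)*(w^2 - 7*w + 12) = (w - 3)*(w + 4)*(w - 4)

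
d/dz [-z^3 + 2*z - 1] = 2 - 3*z^2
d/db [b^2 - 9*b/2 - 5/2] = 2*b - 9/2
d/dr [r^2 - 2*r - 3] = 2*r - 2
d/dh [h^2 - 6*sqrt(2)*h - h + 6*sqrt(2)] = 2*h - 6*sqrt(2) - 1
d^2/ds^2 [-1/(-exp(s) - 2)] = (exp(s) - 2)*exp(s)/(exp(s) + 2)^3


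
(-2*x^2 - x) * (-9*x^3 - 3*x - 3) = 18*x^5 + 9*x^4 + 6*x^3 + 9*x^2 + 3*x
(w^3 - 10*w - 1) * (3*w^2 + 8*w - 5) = 3*w^5 + 8*w^4 - 35*w^3 - 83*w^2 + 42*w + 5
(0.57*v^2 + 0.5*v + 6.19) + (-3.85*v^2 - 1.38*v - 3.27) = -3.28*v^2 - 0.88*v + 2.92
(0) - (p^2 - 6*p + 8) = -p^2 + 6*p - 8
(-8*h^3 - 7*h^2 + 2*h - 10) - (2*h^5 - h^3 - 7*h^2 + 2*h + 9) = -2*h^5 - 7*h^3 - 19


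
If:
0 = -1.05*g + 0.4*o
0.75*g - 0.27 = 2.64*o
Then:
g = -0.04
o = -0.11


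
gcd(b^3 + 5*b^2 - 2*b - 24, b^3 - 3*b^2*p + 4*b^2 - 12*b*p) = b + 4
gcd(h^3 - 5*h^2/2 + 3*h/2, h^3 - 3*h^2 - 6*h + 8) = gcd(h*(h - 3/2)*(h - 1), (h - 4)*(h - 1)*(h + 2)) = h - 1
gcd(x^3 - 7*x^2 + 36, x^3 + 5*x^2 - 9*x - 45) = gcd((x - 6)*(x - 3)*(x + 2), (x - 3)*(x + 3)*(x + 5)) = x - 3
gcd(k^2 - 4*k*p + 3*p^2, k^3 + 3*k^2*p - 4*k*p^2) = -k + p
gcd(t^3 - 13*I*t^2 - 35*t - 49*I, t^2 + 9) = 1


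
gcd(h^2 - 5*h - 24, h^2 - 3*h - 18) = h + 3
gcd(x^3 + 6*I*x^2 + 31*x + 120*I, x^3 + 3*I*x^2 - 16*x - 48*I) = x + 3*I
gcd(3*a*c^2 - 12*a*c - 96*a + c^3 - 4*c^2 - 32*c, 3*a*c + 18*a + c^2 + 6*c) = 3*a + c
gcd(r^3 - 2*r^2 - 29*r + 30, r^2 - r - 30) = r^2 - r - 30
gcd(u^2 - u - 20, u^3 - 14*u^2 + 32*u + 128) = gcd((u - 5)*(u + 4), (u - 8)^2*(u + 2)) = 1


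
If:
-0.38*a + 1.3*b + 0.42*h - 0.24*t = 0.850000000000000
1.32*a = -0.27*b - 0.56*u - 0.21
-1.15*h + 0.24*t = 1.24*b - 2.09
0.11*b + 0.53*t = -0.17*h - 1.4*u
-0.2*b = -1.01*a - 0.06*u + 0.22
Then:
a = 0.70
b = 1.60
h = 1.47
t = 6.60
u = -2.80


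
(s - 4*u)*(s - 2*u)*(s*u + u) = s^3*u - 6*s^2*u^2 + s^2*u + 8*s*u^3 - 6*s*u^2 + 8*u^3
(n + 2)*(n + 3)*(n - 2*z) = n^3 - 2*n^2*z + 5*n^2 - 10*n*z + 6*n - 12*z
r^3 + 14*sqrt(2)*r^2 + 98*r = r*(r + 7*sqrt(2))^2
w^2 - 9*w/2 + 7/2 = (w - 7/2)*(w - 1)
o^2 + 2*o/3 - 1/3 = (o - 1/3)*(o + 1)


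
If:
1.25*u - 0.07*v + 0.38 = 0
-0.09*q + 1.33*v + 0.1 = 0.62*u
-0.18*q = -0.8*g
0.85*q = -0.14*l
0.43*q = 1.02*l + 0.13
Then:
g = 0.00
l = -0.12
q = 0.02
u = -0.32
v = -0.22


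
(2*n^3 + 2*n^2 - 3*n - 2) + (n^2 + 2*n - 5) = 2*n^3 + 3*n^2 - n - 7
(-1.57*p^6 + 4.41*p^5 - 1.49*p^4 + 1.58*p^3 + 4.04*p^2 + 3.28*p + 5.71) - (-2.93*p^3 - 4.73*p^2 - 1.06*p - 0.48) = -1.57*p^6 + 4.41*p^5 - 1.49*p^4 + 4.51*p^3 + 8.77*p^2 + 4.34*p + 6.19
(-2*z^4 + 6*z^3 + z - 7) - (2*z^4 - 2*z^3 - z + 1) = -4*z^4 + 8*z^3 + 2*z - 8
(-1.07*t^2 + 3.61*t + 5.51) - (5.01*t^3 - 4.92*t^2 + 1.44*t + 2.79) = -5.01*t^3 + 3.85*t^2 + 2.17*t + 2.72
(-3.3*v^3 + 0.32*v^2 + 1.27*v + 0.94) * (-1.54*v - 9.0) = 5.082*v^4 + 29.2072*v^3 - 4.8358*v^2 - 12.8776*v - 8.46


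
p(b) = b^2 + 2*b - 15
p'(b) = 2*b + 2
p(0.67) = -13.21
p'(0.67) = 3.34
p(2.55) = -3.40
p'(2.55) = 7.10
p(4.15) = 10.52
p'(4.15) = 10.30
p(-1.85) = -15.28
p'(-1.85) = -1.70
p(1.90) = -7.59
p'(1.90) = 5.80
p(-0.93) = -16.00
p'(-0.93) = 0.14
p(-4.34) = -4.84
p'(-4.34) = -6.68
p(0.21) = -14.54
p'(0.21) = 2.42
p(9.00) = 84.00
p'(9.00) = 20.00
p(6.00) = 33.00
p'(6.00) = 14.00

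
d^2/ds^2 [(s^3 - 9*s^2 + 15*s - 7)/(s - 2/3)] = 18*(3*s^3 - 6*s^2 + 4*s - 3)/(27*s^3 - 54*s^2 + 36*s - 8)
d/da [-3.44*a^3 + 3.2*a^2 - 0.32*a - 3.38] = -10.32*a^2 + 6.4*a - 0.32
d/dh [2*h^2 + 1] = 4*h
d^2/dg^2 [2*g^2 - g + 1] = 4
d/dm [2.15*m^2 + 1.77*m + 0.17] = 4.3*m + 1.77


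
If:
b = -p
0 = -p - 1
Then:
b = 1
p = -1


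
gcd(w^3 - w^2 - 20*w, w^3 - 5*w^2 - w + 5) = w - 5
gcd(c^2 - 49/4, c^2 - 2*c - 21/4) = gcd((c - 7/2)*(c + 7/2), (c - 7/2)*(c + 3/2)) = c - 7/2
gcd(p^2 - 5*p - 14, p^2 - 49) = p - 7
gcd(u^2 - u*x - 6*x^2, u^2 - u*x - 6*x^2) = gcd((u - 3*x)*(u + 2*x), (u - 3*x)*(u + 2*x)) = -u^2 + u*x + 6*x^2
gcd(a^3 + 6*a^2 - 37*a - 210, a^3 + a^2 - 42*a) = a^2 + a - 42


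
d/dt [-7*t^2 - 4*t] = -14*t - 4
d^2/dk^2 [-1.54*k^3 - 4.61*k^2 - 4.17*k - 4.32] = -9.24*k - 9.22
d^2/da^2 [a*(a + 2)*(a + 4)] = 6*a + 12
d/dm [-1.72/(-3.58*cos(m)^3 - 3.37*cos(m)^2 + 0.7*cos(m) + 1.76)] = (18.4728*cos(m)^2 + 11.5928*cos(m) - 1.204)*sin(m)/(3.58*cos(m)^3 + 3.37*cos(m)^2 - 0.7*cos(m) - 1.76)^2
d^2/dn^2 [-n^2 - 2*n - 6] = -2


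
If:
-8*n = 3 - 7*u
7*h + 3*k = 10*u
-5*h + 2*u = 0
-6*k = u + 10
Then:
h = -20/77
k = -120/77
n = -83/88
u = -50/77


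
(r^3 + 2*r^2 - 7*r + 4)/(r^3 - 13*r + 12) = (r - 1)/(r - 3)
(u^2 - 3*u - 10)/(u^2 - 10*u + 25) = (u + 2)/(u - 5)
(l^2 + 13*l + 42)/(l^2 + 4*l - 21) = (l + 6)/(l - 3)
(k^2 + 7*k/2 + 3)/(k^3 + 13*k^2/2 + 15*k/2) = (k + 2)/(k*(k + 5))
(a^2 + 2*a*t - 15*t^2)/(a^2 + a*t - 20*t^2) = (-a + 3*t)/(-a + 4*t)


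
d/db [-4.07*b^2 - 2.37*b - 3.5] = -8.14*b - 2.37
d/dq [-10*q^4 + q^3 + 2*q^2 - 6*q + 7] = -40*q^3 + 3*q^2 + 4*q - 6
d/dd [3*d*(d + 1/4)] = 6*d + 3/4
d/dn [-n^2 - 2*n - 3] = -2*n - 2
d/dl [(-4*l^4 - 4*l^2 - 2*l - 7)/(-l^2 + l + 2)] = (8*l^5 - 12*l^4 - 32*l^3 - 6*l^2 - 30*l + 3)/(l^4 - 2*l^3 - 3*l^2 + 4*l + 4)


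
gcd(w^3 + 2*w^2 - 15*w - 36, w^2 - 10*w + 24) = w - 4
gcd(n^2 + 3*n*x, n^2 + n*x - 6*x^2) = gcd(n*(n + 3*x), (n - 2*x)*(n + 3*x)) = n + 3*x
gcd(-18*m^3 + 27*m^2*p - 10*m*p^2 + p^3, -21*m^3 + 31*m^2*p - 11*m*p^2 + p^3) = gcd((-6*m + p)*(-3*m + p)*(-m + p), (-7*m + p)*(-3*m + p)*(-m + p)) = 3*m^2 - 4*m*p + p^2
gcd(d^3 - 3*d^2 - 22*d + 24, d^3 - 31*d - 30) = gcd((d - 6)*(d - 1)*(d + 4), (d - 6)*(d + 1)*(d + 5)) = d - 6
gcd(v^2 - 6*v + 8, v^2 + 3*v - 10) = v - 2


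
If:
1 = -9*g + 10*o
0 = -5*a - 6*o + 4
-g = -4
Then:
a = -91/25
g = 4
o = 37/10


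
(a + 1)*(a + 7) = a^2 + 8*a + 7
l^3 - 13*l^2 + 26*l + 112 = (l - 8)*(l - 7)*(l + 2)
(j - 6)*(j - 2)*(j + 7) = j^3 - j^2 - 44*j + 84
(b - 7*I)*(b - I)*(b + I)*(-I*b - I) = -I*b^4 - 7*b^3 - I*b^3 - 7*b^2 - I*b^2 - 7*b - I*b - 7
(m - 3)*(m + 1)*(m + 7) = m^3 + 5*m^2 - 17*m - 21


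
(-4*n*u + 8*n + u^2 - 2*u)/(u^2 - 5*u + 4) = (-4*n*u + 8*n + u^2 - 2*u)/(u^2 - 5*u + 4)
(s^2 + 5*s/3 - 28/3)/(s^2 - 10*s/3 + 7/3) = (s + 4)/(s - 1)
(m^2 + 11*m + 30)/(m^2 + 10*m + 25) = (m + 6)/(m + 5)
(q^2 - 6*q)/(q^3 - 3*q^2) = (q - 6)/(q*(q - 3))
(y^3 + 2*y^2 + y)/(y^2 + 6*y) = (y^2 + 2*y + 1)/(y + 6)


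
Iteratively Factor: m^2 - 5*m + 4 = (m - 1)*(m - 4)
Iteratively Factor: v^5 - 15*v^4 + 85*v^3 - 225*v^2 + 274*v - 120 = (v - 4)*(v^4 - 11*v^3 + 41*v^2 - 61*v + 30) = (v - 4)*(v - 1)*(v^3 - 10*v^2 + 31*v - 30) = (v - 5)*(v - 4)*(v - 1)*(v^2 - 5*v + 6) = (v - 5)*(v - 4)*(v - 2)*(v - 1)*(v - 3)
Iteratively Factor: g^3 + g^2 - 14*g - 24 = (g + 2)*(g^2 - g - 12) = (g + 2)*(g + 3)*(g - 4)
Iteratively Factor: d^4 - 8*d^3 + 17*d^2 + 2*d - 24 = (d - 4)*(d^3 - 4*d^2 + d + 6) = (d - 4)*(d - 3)*(d^2 - d - 2) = (d - 4)*(d - 3)*(d - 2)*(d + 1)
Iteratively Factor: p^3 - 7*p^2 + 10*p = (p - 2)*(p^2 - 5*p) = p*(p - 2)*(p - 5)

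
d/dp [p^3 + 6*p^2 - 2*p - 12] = 3*p^2 + 12*p - 2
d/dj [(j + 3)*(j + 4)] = 2*j + 7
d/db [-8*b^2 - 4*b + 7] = -16*b - 4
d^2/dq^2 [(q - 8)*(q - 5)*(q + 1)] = 6*q - 24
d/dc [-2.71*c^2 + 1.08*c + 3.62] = 1.08 - 5.42*c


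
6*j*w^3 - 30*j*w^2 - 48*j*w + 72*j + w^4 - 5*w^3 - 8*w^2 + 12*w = (6*j + w)*(w - 6)*(w - 1)*(w + 2)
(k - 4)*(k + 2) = k^2 - 2*k - 8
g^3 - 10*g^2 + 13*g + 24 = (g - 8)*(g - 3)*(g + 1)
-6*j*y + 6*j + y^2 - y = (-6*j + y)*(y - 1)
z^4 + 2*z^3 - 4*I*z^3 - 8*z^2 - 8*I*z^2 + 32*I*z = z*(z - 2)*(z + 4)*(z - 4*I)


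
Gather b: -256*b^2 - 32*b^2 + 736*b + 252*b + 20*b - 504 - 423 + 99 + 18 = -288*b^2 + 1008*b - 810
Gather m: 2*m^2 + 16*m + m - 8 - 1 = 2*m^2 + 17*m - 9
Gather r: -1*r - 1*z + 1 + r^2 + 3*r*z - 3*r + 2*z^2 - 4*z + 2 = r^2 + r*(3*z - 4) + 2*z^2 - 5*z + 3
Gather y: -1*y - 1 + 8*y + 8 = 7*y + 7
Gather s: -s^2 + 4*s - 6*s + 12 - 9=-s^2 - 2*s + 3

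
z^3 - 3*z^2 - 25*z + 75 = (z - 5)*(z - 3)*(z + 5)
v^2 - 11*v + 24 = (v - 8)*(v - 3)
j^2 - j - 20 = (j - 5)*(j + 4)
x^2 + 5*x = x*(x + 5)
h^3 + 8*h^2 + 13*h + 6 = (h + 1)^2*(h + 6)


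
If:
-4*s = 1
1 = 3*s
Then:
No Solution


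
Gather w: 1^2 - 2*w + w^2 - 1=w^2 - 2*w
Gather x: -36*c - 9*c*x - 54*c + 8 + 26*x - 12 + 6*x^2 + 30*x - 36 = -90*c + 6*x^2 + x*(56 - 9*c) - 40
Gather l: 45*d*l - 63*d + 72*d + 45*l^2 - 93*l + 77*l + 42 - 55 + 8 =9*d + 45*l^2 + l*(45*d - 16) - 5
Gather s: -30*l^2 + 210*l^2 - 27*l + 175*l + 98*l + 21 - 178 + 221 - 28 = 180*l^2 + 246*l + 36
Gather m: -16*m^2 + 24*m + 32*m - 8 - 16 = -16*m^2 + 56*m - 24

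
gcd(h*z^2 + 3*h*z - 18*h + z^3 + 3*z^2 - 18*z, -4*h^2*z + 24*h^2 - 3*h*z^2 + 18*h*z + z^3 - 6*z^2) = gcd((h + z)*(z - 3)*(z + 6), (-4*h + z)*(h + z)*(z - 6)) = h + z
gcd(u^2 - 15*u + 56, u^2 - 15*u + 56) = u^2 - 15*u + 56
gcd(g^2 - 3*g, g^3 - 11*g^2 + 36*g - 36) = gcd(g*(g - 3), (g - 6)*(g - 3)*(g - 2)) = g - 3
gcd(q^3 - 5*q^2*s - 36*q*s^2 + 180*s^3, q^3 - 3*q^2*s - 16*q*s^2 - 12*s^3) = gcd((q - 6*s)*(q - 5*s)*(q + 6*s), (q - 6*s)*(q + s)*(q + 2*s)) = q - 6*s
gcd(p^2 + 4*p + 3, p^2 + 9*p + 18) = p + 3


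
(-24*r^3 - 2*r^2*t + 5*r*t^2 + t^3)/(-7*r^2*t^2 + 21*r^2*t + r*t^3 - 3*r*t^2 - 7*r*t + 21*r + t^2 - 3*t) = (24*r^3 + 2*r^2*t - 5*r*t^2 - t^3)/(7*r^2*t^2 - 21*r^2*t - r*t^3 + 3*r*t^2 + 7*r*t - 21*r - t^2 + 3*t)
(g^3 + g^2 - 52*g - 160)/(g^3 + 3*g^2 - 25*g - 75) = (g^2 - 4*g - 32)/(g^2 - 2*g - 15)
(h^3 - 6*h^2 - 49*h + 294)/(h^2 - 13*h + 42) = h + 7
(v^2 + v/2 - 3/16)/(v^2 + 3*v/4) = (v - 1/4)/v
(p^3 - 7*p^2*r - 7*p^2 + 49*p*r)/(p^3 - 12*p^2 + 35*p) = (p - 7*r)/(p - 5)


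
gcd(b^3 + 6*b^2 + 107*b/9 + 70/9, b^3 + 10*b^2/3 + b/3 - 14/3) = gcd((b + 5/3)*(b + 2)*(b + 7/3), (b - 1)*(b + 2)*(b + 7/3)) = b^2 + 13*b/3 + 14/3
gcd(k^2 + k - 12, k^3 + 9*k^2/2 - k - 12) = k + 4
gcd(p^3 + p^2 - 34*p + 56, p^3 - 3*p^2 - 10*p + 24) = p^2 - 6*p + 8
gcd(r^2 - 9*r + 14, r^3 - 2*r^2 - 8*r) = 1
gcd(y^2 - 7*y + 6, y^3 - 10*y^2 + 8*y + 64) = 1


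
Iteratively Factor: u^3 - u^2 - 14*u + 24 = (u - 2)*(u^2 + u - 12) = (u - 2)*(u + 4)*(u - 3)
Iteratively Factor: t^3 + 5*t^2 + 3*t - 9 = (t + 3)*(t^2 + 2*t - 3) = (t + 3)^2*(t - 1)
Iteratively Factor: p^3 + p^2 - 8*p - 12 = (p + 2)*(p^2 - p - 6) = (p + 2)^2*(p - 3)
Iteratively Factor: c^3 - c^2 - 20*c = (c)*(c^2 - c - 20) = c*(c - 5)*(c + 4)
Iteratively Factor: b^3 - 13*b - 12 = (b - 4)*(b^2 + 4*b + 3) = (b - 4)*(b + 3)*(b + 1)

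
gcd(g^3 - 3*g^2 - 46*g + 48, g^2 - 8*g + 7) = g - 1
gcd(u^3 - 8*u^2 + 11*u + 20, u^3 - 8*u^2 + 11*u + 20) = u^3 - 8*u^2 + 11*u + 20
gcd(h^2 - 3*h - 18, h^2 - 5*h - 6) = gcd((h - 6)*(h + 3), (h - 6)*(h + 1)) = h - 6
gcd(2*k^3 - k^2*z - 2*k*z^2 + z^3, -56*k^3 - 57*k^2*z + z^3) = k + z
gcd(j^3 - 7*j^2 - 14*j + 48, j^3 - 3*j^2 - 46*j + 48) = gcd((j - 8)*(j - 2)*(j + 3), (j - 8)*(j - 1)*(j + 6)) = j - 8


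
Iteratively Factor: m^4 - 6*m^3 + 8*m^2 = (m)*(m^3 - 6*m^2 + 8*m) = m*(m - 2)*(m^2 - 4*m) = m*(m - 4)*(m - 2)*(m)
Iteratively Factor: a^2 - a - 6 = (a - 3)*(a + 2)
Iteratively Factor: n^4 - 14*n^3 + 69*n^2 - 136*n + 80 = (n - 1)*(n^3 - 13*n^2 + 56*n - 80) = (n - 5)*(n - 1)*(n^2 - 8*n + 16) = (n - 5)*(n - 4)*(n - 1)*(n - 4)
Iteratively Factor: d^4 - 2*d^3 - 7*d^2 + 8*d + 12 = (d + 1)*(d^3 - 3*d^2 - 4*d + 12) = (d + 1)*(d + 2)*(d^2 - 5*d + 6) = (d - 3)*(d + 1)*(d + 2)*(d - 2)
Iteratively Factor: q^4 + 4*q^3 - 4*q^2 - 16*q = (q + 4)*(q^3 - 4*q) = q*(q + 4)*(q^2 - 4) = q*(q - 2)*(q + 4)*(q + 2)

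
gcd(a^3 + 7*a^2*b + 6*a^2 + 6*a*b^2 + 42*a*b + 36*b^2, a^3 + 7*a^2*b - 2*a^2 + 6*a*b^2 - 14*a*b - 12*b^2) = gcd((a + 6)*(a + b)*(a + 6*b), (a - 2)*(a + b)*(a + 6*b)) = a^2 + 7*a*b + 6*b^2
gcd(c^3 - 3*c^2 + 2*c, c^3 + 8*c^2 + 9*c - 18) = c - 1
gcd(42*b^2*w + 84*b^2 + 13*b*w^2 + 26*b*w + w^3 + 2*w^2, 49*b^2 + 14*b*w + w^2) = 7*b + w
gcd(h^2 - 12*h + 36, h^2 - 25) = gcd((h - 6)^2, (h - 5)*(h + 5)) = 1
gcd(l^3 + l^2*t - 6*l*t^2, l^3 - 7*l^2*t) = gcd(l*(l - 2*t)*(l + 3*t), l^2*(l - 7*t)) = l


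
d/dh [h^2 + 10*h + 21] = 2*h + 10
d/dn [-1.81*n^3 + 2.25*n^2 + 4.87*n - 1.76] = -5.43*n^2 + 4.5*n + 4.87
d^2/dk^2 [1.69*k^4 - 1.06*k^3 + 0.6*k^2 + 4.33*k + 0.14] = 20.28*k^2 - 6.36*k + 1.2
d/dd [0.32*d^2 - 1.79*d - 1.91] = 0.64*d - 1.79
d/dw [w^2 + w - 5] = 2*w + 1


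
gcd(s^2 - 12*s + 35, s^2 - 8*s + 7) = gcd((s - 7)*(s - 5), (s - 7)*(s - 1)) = s - 7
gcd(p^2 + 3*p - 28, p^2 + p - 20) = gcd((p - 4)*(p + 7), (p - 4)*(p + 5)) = p - 4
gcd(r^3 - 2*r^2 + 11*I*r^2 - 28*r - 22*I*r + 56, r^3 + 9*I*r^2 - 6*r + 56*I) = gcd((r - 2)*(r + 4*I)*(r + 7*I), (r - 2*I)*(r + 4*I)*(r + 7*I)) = r^2 + 11*I*r - 28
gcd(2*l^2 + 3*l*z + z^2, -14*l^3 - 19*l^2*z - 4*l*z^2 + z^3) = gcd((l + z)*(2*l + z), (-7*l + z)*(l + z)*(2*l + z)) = 2*l^2 + 3*l*z + z^2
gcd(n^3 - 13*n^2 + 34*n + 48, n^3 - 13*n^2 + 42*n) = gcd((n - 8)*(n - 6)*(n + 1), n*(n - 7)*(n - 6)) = n - 6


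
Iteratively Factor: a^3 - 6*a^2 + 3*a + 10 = (a - 2)*(a^2 - 4*a - 5) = (a - 5)*(a - 2)*(a + 1)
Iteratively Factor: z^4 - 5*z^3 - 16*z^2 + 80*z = (z)*(z^3 - 5*z^2 - 16*z + 80) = z*(z - 4)*(z^2 - z - 20) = z*(z - 4)*(z + 4)*(z - 5)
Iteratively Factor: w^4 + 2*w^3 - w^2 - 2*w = (w)*(w^3 + 2*w^2 - w - 2) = w*(w + 1)*(w^2 + w - 2) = w*(w - 1)*(w + 1)*(w + 2)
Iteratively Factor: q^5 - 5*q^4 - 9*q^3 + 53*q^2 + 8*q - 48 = (q - 1)*(q^4 - 4*q^3 - 13*q^2 + 40*q + 48) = (q - 1)*(q + 1)*(q^3 - 5*q^2 - 8*q + 48) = (q - 1)*(q + 1)*(q + 3)*(q^2 - 8*q + 16) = (q - 4)*(q - 1)*(q + 1)*(q + 3)*(q - 4)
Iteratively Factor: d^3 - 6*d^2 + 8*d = (d - 4)*(d^2 - 2*d) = d*(d - 4)*(d - 2)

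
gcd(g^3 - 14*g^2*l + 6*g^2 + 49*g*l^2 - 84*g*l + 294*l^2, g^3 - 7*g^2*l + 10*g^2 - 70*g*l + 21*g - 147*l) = g - 7*l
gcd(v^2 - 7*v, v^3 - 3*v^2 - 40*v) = v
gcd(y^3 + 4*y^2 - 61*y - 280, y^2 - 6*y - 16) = y - 8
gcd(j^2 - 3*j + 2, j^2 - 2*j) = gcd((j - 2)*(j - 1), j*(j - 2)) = j - 2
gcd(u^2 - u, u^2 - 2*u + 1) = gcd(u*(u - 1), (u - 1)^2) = u - 1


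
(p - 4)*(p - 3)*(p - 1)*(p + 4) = p^4 - 4*p^3 - 13*p^2 + 64*p - 48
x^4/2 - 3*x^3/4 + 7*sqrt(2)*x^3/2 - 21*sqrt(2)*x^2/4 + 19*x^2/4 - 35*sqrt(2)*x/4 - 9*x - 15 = (x/2 + sqrt(2)/2)*(x - 5/2)*(x + 1)*(x + 6*sqrt(2))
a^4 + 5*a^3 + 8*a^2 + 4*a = a*(a + 1)*(a + 2)^2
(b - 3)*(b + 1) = b^2 - 2*b - 3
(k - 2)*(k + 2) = k^2 - 4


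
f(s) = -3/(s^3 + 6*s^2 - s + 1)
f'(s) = -3*(-3*s^2 - 12*s + 1)/(s^3 + 6*s^2 - s + 1)^2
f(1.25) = -0.27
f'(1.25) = 0.46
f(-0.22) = -2.00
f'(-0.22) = -4.66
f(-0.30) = -1.65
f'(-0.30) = -3.95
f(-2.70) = -0.11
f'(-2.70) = -0.04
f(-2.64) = -0.11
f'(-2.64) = -0.05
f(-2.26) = -0.13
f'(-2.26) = -0.08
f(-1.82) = -0.18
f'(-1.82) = -0.14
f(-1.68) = -0.20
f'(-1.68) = -0.17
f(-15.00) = 0.00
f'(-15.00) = 0.00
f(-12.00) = 0.00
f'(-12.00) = 0.00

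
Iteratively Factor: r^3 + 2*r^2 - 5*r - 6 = (r + 1)*(r^2 + r - 6) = (r + 1)*(r + 3)*(r - 2)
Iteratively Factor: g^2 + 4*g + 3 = (g + 3)*(g + 1)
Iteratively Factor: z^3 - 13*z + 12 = (z + 4)*(z^2 - 4*z + 3) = (z - 3)*(z + 4)*(z - 1)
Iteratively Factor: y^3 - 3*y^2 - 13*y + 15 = (y + 3)*(y^2 - 6*y + 5) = (y - 5)*(y + 3)*(y - 1)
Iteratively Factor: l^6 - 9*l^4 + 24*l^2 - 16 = (l + 2)*(l^5 - 2*l^4 - 5*l^3 + 10*l^2 + 4*l - 8) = (l + 1)*(l + 2)*(l^4 - 3*l^3 - 2*l^2 + 12*l - 8) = (l - 2)*(l + 1)*(l + 2)*(l^3 - l^2 - 4*l + 4) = (l - 2)*(l - 1)*(l + 1)*(l + 2)*(l^2 - 4) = (l - 2)*(l - 1)*(l + 1)*(l + 2)^2*(l - 2)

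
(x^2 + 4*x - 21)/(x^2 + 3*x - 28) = (x - 3)/(x - 4)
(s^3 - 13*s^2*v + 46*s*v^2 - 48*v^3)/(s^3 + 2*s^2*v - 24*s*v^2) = (s^3 - 13*s^2*v + 46*s*v^2 - 48*v^3)/(s*(s^2 + 2*s*v - 24*v^2))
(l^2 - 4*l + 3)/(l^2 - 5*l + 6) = (l - 1)/(l - 2)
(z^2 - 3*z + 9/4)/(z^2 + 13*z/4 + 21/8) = 2*(4*z^2 - 12*z + 9)/(8*z^2 + 26*z + 21)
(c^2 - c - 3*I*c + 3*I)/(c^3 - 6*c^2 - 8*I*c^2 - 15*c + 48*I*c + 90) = (c - 1)/(c^2 - c*(6 + 5*I) + 30*I)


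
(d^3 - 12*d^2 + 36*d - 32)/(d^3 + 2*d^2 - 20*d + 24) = (d - 8)/(d + 6)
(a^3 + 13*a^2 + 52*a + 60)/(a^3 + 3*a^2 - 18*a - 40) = (a + 6)/(a - 4)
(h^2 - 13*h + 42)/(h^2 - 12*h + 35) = (h - 6)/(h - 5)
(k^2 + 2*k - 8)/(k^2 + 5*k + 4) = (k - 2)/(k + 1)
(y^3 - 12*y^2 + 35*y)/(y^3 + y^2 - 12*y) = (y^2 - 12*y + 35)/(y^2 + y - 12)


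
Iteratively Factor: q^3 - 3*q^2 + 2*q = (q - 2)*(q^2 - q) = q*(q - 2)*(q - 1)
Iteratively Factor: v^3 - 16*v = (v)*(v^2 - 16) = v*(v - 4)*(v + 4)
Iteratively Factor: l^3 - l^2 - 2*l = (l)*(l^2 - l - 2) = l*(l - 2)*(l + 1)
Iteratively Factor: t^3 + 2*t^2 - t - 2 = (t + 2)*(t^2 - 1) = (t - 1)*(t + 2)*(t + 1)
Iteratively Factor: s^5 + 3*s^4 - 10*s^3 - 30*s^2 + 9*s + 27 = (s - 3)*(s^4 + 6*s^3 + 8*s^2 - 6*s - 9) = (s - 3)*(s + 1)*(s^3 + 5*s^2 + 3*s - 9) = (s - 3)*(s - 1)*(s + 1)*(s^2 + 6*s + 9) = (s - 3)*(s - 1)*(s + 1)*(s + 3)*(s + 3)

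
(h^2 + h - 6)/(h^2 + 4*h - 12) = (h + 3)/(h + 6)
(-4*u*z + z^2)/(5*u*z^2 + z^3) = (-4*u + z)/(z*(5*u + z))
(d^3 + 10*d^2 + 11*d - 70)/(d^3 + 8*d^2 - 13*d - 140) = (d - 2)/(d - 4)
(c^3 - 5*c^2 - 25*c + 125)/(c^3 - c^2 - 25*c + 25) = (c - 5)/(c - 1)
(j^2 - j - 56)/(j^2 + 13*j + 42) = (j - 8)/(j + 6)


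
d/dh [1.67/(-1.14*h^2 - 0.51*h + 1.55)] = (3.8076*h + 0.8517)/(1.14*h^2 + 0.51*h - 1.55)^2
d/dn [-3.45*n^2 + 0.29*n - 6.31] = 0.29 - 6.9*n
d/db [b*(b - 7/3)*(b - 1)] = 3*b^2 - 20*b/3 + 7/3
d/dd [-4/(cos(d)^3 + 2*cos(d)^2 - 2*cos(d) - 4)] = 4*(-3*cos(d)^2 - 4*cos(d) + 2)*sin(d)/((sin(d)^2 + 1)^2*(cos(d) + 2)^2)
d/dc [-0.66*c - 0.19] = -0.660000000000000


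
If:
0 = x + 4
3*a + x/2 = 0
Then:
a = 2/3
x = -4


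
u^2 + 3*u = u*(u + 3)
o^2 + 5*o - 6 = (o - 1)*(o + 6)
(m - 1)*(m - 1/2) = m^2 - 3*m/2 + 1/2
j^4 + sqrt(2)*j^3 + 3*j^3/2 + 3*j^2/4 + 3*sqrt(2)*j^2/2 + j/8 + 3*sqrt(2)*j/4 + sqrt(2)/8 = (j + 1/2)^3*(j + sqrt(2))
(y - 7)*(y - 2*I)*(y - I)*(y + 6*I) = y^4 - 7*y^3 + 3*I*y^3 + 16*y^2 - 21*I*y^2 - 112*y - 12*I*y + 84*I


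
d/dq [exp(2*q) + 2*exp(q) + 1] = 2*(exp(q) + 1)*exp(q)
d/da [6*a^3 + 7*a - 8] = 18*a^2 + 7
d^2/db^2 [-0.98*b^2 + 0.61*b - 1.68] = -1.96000000000000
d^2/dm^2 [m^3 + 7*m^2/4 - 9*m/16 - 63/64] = 6*m + 7/2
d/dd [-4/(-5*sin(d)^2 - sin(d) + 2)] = -4*(10*sin(d) + 1)*cos(d)/(5*sin(d)^2 + sin(d) - 2)^2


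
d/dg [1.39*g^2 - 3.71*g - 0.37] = 2.78*g - 3.71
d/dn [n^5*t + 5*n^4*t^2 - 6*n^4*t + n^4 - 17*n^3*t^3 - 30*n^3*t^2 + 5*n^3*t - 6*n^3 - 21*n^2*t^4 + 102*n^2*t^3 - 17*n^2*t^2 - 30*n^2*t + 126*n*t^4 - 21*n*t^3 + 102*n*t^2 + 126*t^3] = 5*n^4*t + 20*n^3*t^2 - 24*n^3*t + 4*n^3 - 51*n^2*t^3 - 90*n^2*t^2 + 15*n^2*t - 18*n^2 - 42*n*t^4 + 204*n*t^3 - 34*n*t^2 - 60*n*t + 126*t^4 - 21*t^3 + 102*t^2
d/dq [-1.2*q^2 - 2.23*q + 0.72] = -2.4*q - 2.23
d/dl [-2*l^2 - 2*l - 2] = -4*l - 2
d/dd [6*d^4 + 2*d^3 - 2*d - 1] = 24*d^3 + 6*d^2 - 2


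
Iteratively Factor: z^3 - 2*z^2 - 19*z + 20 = (z - 1)*(z^2 - z - 20) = (z - 5)*(z - 1)*(z + 4)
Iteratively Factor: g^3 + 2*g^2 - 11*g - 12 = (g + 1)*(g^2 + g - 12) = (g - 3)*(g + 1)*(g + 4)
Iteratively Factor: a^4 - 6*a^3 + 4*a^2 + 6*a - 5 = (a - 1)*(a^3 - 5*a^2 - a + 5) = (a - 1)*(a + 1)*(a^2 - 6*a + 5) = (a - 1)^2*(a + 1)*(a - 5)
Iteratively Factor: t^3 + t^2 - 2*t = (t)*(t^2 + t - 2) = t*(t - 1)*(t + 2)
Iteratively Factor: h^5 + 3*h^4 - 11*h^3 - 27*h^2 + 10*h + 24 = (h + 1)*(h^4 + 2*h^3 - 13*h^2 - 14*h + 24) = (h - 1)*(h + 1)*(h^3 + 3*h^2 - 10*h - 24) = (h - 1)*(h + 1)*(h + 4)*(h^2 - h - 6) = (h - 3)*(h - 1)*(h + 1)*(h + 4)*(h + 2)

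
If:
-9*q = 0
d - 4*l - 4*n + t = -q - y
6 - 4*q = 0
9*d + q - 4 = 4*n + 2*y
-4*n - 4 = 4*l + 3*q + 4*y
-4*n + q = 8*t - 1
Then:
No Solution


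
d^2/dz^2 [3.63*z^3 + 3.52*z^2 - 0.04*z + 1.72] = 21.78*z + 7.04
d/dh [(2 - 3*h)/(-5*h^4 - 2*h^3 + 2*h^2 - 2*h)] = (-45*h^4 + 28*h^3 + 18*h^2 - 8*h + 4)/(h^2*(25*h^6 + 20*h^5 - 16*h^4 + 12*h^3 + 12*h^2 - 8*h + 4))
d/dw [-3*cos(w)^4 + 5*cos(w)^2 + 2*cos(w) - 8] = 2*(6*cos(w)^3 - 5*cos(w) - 1)*sin(w)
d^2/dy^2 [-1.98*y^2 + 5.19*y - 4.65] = -3.96000000000000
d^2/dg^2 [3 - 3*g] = 0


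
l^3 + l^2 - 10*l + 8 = (l - 2)*(l - 1)*(l + 4)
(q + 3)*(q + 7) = q^2 + 10*q + 21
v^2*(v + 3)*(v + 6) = v^4 + 9*v^3 + 18*v^2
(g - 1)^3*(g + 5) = g^4 + 2*g^3 - 12*g^2 + 14*g - 5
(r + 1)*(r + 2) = r^2 + 3*r + 2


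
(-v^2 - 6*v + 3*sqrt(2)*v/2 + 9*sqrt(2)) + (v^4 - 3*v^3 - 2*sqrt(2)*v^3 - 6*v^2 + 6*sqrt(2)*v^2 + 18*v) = v^4 - 3*v^3 - 2*sqrt(2)*v^3 - 7*v^2 + 6*sqrt(2)*v^2 + 3*sqrt(2)*v/2 + 12*v + 9*sqrt(2)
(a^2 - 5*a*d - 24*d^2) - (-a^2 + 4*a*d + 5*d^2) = 2*a^2 - 9*a*d - 29*d^2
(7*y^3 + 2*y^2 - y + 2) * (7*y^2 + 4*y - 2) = 49*y^5 + 42*y^4 - 13*y^3 + 6*y^2 + 10*y - 4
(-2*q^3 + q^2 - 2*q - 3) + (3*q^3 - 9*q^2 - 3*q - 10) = q^3 - 8*q^2 - 5*q - 13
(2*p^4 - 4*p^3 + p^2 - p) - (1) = 2*p^4 - 4*p^3 + p^2 - p - 1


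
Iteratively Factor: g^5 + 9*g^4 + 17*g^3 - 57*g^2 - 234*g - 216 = (g + 3)*(g^4 + 6*g^3 - g^2 - 54*g - 72) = (g - 3)*(g + 3)*(g^3 + 9*g^2 + 26*g + 24) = (g - 3)*(g + 3)*(g + 4)*(g^2 + 5*g + 6) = (g - 3)*(g + 3)^2*(g + 4)*(g + 2)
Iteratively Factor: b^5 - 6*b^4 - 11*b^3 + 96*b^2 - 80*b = (b)*(b^4 - 6*b^3 - 11*b^2 + 96*b - 80) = b*(b - 1)*(b^3 - 5*b^2 - 16*b + 80) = b*(b - 4)*(b - 1)*(b^2 - b - 20) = b*(b - 4)*(b - 1)*(b + 4)*(b - 5)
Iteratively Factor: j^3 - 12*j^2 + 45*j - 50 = (j - 2)*(j^2 - 10*j + 25) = (j - 5)*(j - 2)*(j - 5)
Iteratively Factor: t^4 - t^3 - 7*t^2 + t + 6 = (t - 1)*(t^3 - 7*t - 6) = (t - 1)*(t + 1)*(t^2 - t - 6) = (t - 1)*(t + 1)*(t + 2)*(t - 3)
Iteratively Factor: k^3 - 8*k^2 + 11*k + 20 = (k - 5)*(k^2 - 3*k - 4) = (k - 5)*(k + 1)*(k - 4)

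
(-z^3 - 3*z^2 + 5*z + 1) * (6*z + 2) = -6*z^4 - 20*z^3 + 24*z^2 + 16*z + 2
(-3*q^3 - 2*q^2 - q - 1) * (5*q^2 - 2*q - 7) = -15*q^5 - 4*q^4 + 20*q^3 + 11*q^2 + 9*q + 7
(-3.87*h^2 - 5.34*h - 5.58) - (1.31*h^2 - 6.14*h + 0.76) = -5.18*h^2 + 0.8*h - 6.34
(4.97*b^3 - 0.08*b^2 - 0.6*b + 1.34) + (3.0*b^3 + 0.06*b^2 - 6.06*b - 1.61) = 7.97*b^3 - 0.02*b^2 - 6.66*b - 0.27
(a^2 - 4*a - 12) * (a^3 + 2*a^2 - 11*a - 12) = a^5 - 2*a^4 - 31*a^3 + 8*a^2 + 180*a + 144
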